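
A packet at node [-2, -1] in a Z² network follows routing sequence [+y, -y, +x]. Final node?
(-1, -1)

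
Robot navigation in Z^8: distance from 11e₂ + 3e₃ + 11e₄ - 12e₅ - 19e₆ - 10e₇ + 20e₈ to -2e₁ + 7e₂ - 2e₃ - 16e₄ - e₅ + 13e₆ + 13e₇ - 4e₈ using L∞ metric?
32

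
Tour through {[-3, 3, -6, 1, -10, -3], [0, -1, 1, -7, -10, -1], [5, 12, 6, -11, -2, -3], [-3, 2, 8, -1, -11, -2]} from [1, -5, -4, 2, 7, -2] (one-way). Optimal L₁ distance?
110
(one optimal route: (1, -5, -4, 2, 7, -2) → (-3, 3, -6, 1, -10, -3) → (-3, 2, 8, -1, -11, -2) → (0, -1, 1, -7, -10, -1) → (5, 12, 6, -11, -2, -3))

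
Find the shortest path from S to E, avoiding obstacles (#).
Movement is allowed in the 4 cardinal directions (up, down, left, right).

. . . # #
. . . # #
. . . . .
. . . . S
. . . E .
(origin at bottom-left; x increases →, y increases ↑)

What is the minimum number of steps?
2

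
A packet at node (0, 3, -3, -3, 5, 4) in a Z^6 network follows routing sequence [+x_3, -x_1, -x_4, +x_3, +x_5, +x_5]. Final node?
(-1, 3, -1, -4, 7, 4)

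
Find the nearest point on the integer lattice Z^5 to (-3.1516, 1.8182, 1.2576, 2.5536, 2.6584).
(-3, 2, 1, 3, 3)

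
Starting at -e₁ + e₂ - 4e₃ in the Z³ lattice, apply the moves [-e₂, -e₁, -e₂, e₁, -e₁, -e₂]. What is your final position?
(-2, -2, -4)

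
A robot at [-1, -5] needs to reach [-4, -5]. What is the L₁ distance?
3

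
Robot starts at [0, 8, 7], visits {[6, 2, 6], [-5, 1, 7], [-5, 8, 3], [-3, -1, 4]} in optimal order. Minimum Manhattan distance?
41
(one optimal route: (0, 8, 7) → (-5, 8, 3) → (-5, 1, 7) → (-3, -1, 4) → (6, 2, 6))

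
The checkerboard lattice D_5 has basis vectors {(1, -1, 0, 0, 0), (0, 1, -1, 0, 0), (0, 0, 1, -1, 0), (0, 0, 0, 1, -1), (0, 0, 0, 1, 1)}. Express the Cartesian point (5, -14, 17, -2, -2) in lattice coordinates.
5b₁ - 9b₂ + 8b₃ + 4b₄ + 2b₅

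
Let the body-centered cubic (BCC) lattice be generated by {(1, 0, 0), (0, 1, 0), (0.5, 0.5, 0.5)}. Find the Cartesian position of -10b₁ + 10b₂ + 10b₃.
(-5, 15, 5)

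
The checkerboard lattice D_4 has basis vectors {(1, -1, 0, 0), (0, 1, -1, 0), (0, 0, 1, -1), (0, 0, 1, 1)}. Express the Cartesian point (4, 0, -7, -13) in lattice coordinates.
4b₁ + 4b₂ + 5b₃ - 8b₄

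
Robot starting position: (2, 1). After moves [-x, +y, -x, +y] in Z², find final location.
(0, 3)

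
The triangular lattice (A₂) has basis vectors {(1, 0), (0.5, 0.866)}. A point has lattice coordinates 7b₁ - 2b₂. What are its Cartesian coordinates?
(6, -1.732)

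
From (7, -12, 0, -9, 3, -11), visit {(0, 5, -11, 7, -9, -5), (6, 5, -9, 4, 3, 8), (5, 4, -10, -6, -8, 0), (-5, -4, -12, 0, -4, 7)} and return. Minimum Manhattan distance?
212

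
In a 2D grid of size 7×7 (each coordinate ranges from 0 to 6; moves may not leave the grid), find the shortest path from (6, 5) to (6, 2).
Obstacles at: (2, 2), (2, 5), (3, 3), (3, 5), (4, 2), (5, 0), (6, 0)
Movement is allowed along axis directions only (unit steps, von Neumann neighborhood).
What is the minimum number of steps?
3
(one shortest path: (6, 5) → (6, 4) → (6, 3) → (6, 2))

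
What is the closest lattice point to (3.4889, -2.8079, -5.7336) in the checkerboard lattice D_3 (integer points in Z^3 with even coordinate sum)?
(3, -3, -6)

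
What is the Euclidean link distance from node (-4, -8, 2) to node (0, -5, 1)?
5.09902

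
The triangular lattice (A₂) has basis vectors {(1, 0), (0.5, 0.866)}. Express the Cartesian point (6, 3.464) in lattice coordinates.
4b₁ + 4b₂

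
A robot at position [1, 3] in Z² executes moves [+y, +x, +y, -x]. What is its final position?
(1, 5)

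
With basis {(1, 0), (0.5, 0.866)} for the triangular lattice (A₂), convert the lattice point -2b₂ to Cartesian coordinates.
(-1, -1.732)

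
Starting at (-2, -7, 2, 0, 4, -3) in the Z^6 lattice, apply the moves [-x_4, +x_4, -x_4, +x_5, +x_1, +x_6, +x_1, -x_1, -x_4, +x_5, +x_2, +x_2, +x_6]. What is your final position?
(-1, -5, 2, -2, 6, -1)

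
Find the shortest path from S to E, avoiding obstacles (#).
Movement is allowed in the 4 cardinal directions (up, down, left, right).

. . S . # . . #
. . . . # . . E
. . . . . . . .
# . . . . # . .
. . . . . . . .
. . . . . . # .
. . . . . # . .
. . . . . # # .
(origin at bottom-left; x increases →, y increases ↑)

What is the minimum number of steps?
8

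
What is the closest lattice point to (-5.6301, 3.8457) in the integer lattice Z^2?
(-6, 4)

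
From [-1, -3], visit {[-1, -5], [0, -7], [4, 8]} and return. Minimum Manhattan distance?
40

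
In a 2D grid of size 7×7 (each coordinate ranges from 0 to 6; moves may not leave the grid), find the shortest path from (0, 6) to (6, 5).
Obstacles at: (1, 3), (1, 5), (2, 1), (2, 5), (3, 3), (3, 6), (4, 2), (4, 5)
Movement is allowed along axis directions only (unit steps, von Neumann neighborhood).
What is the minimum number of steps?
9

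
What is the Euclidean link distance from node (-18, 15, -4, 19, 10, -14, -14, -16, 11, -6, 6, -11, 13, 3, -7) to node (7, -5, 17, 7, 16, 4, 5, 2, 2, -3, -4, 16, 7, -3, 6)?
61.7657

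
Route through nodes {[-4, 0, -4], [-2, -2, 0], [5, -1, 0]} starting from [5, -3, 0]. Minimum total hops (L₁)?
18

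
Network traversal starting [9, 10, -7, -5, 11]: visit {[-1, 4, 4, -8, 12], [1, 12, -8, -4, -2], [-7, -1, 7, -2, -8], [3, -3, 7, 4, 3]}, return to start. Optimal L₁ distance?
164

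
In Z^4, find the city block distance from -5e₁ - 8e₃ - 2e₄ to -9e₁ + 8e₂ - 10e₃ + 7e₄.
23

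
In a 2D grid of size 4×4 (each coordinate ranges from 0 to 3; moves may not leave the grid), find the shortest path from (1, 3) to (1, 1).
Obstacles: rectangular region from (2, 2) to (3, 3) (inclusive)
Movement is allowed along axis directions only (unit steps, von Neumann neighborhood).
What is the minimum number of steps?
2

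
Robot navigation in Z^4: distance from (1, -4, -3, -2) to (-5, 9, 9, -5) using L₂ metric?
18.9209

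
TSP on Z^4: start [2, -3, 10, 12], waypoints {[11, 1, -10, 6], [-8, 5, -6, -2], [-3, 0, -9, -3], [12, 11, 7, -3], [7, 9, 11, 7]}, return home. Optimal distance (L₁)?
162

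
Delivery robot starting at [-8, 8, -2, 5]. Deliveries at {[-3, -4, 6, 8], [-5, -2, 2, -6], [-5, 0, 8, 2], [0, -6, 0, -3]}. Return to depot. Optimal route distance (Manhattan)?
102
(one optimal route: (-8, 8, -2, 5) → (-5, -2, 2, -6) → (0, -6, 0, -3) → (-3, -4, 6, 8) → (-5, 0, 8, 2) → (-8, 8, -2, 5))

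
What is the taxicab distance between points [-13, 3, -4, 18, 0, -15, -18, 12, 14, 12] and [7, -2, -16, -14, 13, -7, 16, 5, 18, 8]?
139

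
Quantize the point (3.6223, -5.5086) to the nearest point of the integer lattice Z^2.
(4, -6)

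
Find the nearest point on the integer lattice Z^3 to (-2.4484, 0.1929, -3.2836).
(-2, 0, -3)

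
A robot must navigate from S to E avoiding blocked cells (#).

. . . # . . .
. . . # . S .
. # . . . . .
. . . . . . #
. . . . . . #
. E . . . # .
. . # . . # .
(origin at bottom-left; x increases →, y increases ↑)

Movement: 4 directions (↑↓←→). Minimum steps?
8
(one shortest path: (5, 5) → (4, 5) → (4, 4) → (3, 4) → (2, 4) → (2, 3) → (1, 3) → (1, 2) → (1, 1))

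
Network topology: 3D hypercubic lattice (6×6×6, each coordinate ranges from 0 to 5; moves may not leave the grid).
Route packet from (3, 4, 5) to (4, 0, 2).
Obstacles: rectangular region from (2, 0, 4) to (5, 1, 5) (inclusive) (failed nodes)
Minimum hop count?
8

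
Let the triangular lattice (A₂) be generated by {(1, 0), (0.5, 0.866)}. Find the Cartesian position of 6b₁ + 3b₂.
(7.5, 2.598)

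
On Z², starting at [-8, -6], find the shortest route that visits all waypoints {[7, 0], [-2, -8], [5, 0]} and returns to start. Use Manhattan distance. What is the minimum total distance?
46
(one optimal route: (-8, -6) → (7, 0) → (5, 0) → (-2, -8) → (-8, -6))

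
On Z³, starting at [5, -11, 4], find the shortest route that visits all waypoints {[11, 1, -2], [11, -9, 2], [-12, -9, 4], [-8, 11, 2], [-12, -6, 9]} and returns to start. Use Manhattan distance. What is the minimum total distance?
112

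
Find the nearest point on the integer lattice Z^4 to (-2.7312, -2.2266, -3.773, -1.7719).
(-3, -2, -4, -2)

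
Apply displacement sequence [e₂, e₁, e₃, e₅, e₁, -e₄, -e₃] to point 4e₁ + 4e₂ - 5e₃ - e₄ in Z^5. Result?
(6, 5, -5, -2, 1)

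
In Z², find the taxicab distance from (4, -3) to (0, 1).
8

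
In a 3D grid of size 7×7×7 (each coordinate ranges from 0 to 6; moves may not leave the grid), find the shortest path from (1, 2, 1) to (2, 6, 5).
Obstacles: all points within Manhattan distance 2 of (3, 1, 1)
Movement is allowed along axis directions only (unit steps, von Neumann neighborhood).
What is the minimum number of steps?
9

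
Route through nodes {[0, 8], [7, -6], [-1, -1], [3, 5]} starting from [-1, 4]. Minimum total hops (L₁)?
34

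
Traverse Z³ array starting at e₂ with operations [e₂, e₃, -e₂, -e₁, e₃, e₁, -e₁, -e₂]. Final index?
(-1, 0, 2)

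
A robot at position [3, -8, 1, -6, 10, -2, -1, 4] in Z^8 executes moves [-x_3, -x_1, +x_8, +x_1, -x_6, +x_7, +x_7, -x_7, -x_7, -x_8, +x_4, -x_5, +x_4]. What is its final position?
(3, -8, 0, -4, 9, -3, -1, 4)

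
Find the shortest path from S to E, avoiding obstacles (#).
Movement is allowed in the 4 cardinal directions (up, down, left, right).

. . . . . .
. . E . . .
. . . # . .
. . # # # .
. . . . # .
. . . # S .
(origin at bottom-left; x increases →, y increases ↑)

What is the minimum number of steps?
8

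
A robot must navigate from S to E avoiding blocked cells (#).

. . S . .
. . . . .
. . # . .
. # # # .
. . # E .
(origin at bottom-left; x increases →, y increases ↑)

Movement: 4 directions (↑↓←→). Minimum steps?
7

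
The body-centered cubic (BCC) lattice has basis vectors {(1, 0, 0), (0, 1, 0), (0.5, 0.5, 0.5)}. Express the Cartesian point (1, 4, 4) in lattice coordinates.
-3b₁ + 8b₃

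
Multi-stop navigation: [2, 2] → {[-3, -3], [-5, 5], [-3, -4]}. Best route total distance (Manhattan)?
21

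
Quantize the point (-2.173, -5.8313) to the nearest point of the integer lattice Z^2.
(-2, -6)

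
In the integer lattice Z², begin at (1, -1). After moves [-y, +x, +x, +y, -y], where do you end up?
(3, -2)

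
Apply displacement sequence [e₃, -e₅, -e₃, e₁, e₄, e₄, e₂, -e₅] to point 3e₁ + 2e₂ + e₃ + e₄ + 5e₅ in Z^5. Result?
(4, 3, 1, 3, 3)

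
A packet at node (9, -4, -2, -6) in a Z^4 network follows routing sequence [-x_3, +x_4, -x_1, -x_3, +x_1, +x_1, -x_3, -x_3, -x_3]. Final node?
(10, -4, -7, -5)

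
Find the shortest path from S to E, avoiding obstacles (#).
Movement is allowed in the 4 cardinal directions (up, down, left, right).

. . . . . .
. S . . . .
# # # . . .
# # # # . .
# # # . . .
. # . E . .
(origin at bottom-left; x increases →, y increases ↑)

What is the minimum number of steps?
8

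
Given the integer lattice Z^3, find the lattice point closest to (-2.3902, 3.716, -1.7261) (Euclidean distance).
(-2, 4, -2)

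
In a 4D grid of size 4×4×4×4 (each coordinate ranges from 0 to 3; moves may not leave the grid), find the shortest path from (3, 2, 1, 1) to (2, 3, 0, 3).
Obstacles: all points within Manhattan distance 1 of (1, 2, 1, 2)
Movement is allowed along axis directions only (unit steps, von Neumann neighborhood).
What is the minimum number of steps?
5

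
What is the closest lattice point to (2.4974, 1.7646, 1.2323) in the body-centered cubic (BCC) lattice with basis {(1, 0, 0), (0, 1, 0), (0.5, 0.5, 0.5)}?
(2.5, 1.5, 1.5)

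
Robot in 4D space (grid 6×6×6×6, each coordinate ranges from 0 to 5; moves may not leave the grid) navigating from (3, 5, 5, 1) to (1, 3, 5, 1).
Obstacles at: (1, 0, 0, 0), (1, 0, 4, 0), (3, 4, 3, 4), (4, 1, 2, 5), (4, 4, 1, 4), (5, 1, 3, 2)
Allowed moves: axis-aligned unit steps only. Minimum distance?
4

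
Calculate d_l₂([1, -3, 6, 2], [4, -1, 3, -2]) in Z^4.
6.16441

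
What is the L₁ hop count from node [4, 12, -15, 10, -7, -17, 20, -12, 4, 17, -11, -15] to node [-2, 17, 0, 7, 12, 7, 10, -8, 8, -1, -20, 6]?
138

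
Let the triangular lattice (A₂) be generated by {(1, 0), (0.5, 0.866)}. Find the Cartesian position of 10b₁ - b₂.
(9.5, -0.866)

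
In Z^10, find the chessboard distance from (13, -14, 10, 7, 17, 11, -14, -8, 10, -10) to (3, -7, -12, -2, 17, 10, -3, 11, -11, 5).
22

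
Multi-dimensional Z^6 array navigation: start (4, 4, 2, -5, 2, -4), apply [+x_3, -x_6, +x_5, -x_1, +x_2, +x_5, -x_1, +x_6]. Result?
(2, 5, 3, -5, 4, -4)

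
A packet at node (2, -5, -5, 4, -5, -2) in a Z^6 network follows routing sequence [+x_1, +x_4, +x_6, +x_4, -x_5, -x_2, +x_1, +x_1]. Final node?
(5, -6, -5, 6, -6, -1)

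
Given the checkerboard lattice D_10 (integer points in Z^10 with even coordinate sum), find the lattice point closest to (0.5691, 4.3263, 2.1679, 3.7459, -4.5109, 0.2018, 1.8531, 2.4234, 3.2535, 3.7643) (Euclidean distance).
(1, 4, 2, 4, -4, 0, 2, 2, 3, 4)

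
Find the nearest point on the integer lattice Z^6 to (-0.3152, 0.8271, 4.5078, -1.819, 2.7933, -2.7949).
(0, 1, 5, -2, 3, -3)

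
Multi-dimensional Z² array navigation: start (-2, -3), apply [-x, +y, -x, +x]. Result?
(-3, -2)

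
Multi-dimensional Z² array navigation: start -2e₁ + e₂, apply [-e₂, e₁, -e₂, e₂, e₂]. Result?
(-1, 1)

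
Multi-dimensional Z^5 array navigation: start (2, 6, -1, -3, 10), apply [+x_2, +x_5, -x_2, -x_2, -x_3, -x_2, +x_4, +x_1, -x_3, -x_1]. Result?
(2, 4, -3, -2, 11)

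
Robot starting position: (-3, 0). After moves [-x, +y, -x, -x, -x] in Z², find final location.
(-7, 1)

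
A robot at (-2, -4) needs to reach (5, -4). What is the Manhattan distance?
7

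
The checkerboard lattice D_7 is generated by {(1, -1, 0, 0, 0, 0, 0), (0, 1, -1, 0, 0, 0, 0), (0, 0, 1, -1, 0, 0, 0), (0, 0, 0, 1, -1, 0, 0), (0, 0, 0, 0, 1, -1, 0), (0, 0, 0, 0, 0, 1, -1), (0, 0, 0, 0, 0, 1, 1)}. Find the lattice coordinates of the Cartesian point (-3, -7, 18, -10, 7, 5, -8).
-3b₁ - 10b₂ + 8b₃ - 2b₄ + 5b₅ + 9b₆ + b₇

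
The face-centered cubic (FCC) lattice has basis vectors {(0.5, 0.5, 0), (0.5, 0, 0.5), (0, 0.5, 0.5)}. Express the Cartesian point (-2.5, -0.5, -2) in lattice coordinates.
-b₁ - 4b₂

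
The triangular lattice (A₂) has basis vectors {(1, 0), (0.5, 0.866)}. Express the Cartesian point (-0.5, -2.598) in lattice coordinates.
b₁ - 3b₂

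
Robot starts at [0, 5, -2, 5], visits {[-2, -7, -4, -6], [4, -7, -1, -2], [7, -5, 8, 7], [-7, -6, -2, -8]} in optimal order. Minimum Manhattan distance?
75
(one optimal route: (0, 5, -2, 5) → (7, -5, 8, 7) → (4, -7, -1, -2) → (-2, -7, -4, -6) → (-7, -6, -2, -8))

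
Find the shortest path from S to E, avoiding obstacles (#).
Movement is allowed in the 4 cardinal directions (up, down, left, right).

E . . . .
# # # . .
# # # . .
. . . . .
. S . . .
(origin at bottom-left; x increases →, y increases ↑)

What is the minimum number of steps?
9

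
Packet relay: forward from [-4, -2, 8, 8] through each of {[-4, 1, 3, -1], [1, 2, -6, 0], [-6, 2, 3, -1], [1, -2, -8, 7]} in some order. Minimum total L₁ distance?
50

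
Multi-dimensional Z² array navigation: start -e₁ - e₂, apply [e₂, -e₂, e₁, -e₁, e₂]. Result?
(-1, 0)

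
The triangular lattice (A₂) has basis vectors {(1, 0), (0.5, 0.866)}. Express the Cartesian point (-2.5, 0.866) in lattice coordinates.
-3b₁ + b₂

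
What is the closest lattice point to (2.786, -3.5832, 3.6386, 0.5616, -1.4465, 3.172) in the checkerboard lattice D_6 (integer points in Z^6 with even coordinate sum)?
(3, -4, 4, 1, -1, 3)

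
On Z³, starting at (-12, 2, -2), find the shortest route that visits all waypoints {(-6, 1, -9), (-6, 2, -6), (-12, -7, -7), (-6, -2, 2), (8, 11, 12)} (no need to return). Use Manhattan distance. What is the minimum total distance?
83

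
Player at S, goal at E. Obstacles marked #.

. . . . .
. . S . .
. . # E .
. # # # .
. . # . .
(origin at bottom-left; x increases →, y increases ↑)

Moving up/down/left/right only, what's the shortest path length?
2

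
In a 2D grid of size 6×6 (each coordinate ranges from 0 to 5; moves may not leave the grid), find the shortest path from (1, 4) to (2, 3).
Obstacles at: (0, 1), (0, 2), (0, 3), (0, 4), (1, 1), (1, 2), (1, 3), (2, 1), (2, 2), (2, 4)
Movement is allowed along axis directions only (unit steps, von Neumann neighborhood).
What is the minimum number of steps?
6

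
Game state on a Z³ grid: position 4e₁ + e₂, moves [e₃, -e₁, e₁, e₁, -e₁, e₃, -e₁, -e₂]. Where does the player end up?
(3, 0, 2)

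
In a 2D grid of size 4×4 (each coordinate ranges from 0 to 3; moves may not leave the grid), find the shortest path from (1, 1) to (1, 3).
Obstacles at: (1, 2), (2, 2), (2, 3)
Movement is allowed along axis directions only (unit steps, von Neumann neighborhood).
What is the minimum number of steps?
4
(one shortest path: (1, 1) → (0, 1) → (0, 2) → (0, 3) → (1, 3))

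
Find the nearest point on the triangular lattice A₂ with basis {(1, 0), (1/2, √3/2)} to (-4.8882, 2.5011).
(-4.5, 2.598)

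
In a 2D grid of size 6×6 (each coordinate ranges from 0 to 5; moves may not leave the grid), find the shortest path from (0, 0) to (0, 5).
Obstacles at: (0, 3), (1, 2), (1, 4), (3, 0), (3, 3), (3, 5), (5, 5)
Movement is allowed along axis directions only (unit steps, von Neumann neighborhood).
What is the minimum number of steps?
9
(one shortest path: (0, 0) → (1, 0) → (2, 0) → (2, 1) → (2, 2) → (2, 3) → (2, 4) → (2, 5) → (1, 5) → (0, 5))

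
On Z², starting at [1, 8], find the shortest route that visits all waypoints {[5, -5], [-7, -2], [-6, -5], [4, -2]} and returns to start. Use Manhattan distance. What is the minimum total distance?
50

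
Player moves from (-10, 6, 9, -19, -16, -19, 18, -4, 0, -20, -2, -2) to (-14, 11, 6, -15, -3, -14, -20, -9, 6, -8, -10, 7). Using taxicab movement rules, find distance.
112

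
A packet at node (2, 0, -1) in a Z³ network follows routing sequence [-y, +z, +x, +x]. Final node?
(4, -1, 0)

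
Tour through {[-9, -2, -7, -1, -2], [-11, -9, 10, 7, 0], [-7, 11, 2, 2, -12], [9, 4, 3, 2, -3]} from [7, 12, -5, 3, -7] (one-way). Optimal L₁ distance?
129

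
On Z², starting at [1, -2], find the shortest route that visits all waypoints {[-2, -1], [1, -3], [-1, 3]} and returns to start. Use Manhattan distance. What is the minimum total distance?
18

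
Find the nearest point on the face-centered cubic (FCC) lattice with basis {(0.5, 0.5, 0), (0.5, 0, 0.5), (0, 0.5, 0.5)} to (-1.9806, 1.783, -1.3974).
(-2, 1.5, -1.5)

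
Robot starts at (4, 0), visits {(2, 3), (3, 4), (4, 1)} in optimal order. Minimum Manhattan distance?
7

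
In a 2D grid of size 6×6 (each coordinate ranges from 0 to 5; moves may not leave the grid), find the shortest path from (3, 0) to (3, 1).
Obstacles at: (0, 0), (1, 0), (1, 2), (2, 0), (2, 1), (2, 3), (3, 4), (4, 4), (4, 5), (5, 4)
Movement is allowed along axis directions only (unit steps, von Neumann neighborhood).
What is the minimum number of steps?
1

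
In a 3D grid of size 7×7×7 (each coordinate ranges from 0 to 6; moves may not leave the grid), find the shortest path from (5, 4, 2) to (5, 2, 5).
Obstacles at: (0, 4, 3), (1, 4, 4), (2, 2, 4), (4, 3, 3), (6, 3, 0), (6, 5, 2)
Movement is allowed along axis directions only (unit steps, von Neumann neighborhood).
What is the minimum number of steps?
5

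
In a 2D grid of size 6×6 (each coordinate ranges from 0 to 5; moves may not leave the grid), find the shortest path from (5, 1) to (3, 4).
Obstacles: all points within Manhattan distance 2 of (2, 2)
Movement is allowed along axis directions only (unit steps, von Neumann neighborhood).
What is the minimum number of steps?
5
(one shortest path: (5, 1) → (5, 2) → (5, 3) → (4, 3) → (4, 4) → (3, 4))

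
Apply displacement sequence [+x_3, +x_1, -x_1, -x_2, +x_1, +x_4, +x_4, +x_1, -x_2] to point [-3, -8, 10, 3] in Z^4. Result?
(-1, -10, 11, 5)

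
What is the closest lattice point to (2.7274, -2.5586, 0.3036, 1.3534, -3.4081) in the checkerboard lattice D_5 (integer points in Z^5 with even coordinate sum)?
(3, -3, 0, 1, -3)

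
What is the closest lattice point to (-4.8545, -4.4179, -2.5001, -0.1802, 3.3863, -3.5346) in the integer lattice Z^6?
(-5, -4, -3, 0, 3, -4)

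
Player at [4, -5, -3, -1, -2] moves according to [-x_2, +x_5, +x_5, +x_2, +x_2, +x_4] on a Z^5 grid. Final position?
(4, -4, -3, 0, 0)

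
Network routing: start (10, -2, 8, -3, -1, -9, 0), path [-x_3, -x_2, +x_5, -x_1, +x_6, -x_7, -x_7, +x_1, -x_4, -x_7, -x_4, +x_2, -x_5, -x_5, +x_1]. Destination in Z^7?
(11, -2, 7, -5, -2, -8, -3)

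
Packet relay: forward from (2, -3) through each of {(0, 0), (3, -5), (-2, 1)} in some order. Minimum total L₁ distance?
14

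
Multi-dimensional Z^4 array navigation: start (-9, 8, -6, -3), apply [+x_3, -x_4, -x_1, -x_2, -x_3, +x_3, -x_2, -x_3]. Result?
(-10, 6, -6, -4)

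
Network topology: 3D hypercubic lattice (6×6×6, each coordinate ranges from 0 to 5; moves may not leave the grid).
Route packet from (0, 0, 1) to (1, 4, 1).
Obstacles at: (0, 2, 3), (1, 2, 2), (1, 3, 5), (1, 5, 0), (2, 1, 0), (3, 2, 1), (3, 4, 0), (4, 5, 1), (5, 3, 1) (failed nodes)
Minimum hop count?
5
(one shortest path: (0, 0, 1) → (1, 0, 1) → (1, 1, 1) → (1, 2, 1) → (1, 3, 1) → (1, 4, 1))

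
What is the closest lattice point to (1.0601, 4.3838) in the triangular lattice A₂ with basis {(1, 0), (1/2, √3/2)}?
(1.5, 4.33)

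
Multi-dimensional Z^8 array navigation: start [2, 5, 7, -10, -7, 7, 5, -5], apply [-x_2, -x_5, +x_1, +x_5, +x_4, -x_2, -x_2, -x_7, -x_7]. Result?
(3, 2, 7, -9, -7, 7, 3, -5)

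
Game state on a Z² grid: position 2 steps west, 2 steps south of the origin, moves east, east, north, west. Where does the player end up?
(-1, -1)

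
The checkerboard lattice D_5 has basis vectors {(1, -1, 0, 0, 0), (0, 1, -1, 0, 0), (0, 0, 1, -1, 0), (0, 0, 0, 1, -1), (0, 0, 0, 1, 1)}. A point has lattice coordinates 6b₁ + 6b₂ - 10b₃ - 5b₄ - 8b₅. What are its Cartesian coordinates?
(6, 0, -16, -3, -3)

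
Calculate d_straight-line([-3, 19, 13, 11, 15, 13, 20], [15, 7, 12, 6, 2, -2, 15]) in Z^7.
30.2159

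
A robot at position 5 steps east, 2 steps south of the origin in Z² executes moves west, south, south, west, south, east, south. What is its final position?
(4, -6)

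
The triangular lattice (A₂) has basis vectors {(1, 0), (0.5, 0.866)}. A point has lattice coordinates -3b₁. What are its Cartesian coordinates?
(-3, 0)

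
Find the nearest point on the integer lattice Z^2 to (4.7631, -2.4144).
(5, -2)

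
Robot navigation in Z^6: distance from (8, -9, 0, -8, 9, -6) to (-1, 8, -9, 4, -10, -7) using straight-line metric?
30.9354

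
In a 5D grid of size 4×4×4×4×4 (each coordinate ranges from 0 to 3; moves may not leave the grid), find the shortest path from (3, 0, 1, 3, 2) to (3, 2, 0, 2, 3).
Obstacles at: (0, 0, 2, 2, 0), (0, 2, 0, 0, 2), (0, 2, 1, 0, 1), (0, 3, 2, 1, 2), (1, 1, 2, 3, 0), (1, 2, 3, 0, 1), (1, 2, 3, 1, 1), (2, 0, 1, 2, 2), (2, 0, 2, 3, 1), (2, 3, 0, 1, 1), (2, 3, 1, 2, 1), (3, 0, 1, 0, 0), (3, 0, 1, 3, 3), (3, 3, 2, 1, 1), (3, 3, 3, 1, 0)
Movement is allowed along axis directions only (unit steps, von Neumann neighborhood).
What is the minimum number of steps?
5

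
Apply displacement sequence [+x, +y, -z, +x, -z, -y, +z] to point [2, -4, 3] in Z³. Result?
(4, -4, 2)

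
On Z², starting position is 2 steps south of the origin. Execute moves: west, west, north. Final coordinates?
(-2, -1)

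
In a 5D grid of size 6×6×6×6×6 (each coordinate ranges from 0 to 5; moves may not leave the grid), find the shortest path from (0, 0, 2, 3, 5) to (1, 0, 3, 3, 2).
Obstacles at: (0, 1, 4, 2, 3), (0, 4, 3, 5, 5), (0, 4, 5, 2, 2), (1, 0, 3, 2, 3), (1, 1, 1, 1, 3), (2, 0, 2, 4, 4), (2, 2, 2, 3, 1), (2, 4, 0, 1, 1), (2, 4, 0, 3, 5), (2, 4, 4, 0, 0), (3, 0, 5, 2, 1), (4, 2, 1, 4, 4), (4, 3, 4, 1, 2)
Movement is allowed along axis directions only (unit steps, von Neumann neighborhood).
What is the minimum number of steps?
5
(one shortest path: (0, 0, 2, 3, 5) → (1, 0, 2, 3, 5) → (1, 0, 3, 3, 5) → (1, 0, 3, 3, 4) → (1, 0, 3, 3, 3) → (1, 0, 3, 3, 2))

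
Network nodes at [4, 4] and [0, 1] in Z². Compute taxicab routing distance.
7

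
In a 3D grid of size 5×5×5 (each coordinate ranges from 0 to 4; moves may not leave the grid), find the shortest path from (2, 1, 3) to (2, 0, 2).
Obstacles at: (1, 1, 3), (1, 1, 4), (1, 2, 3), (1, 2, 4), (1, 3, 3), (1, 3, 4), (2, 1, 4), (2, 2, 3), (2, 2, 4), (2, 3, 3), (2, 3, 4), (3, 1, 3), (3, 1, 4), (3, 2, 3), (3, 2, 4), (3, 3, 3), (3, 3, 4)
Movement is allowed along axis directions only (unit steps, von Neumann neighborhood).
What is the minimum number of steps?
2
(one shortest path: (2, 1, 3) → (2, 0, 3) → (2, 0, 2))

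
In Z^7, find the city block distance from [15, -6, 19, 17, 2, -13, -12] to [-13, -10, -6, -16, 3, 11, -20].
123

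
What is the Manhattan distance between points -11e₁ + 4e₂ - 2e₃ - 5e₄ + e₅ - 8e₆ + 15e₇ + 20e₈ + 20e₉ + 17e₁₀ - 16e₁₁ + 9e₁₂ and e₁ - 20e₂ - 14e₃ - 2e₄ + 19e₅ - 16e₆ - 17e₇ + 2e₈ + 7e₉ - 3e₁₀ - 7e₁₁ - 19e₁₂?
197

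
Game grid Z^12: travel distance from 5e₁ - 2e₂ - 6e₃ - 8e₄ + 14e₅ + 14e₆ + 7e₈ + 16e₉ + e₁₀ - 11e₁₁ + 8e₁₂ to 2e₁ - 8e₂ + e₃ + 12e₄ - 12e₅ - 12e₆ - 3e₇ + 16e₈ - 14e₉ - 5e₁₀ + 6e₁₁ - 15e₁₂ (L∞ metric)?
30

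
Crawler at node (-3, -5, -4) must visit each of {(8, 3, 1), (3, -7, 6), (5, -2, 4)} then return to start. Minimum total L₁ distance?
62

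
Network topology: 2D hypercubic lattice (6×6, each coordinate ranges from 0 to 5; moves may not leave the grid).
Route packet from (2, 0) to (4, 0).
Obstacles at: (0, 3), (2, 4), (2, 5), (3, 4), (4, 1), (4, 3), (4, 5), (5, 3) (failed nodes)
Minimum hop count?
2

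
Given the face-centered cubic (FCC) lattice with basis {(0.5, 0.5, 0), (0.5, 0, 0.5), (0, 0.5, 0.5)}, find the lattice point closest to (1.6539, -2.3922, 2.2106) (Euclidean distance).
(1.5, -2.5, 2)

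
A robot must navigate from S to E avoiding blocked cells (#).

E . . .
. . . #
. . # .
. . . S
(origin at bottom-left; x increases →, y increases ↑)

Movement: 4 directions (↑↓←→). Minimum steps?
6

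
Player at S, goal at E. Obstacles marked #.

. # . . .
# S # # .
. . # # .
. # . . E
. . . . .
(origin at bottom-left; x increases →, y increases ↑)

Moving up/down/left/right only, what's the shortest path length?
9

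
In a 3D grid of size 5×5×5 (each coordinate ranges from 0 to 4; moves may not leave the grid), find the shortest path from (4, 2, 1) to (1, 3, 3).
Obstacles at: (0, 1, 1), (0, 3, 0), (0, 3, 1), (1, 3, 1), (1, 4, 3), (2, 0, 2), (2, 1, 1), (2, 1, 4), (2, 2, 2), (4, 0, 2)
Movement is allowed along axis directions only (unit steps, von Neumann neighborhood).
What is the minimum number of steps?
6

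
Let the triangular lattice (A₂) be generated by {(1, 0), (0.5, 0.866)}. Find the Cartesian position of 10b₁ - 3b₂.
(8.5, -2.598)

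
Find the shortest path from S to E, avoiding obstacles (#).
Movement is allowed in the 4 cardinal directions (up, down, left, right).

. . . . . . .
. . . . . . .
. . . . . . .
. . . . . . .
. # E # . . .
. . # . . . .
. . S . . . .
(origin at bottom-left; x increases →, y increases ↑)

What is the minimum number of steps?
8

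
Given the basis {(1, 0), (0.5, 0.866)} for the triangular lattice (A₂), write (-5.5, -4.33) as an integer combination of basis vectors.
-3b₁ - 5b₂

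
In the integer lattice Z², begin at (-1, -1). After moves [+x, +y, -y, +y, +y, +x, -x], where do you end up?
(0, 1)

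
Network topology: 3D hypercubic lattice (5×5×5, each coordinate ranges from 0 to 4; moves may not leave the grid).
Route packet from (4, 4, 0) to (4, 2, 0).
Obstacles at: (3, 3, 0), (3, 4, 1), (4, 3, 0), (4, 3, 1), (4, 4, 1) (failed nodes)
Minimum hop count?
6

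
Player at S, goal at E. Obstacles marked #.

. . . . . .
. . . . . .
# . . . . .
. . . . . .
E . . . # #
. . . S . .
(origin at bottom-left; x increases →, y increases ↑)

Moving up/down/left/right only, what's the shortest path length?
4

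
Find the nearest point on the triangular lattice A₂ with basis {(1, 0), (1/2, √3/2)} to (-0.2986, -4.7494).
(-0.5, -4.33)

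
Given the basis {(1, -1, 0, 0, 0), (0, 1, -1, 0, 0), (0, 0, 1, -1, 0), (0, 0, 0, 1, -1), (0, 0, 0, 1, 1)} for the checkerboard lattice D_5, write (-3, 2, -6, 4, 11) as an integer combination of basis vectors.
-3b₁ - b₂ - 7b₃ - 7b₄ + 4b₅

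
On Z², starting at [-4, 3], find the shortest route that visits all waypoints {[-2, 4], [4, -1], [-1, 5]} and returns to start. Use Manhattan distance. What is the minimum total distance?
28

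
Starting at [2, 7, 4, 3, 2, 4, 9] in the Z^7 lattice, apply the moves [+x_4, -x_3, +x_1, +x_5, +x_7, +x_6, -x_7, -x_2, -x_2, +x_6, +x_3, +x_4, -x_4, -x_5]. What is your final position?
(3, 5, 4, 4, 2, 6, 9)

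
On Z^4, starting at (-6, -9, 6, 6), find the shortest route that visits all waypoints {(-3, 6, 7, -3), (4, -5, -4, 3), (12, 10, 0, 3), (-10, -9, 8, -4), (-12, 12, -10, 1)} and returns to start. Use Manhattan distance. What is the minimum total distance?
168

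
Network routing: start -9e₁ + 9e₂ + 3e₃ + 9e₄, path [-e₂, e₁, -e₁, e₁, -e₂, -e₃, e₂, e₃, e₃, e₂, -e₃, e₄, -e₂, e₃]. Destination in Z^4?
(-8, 8, 4, 10)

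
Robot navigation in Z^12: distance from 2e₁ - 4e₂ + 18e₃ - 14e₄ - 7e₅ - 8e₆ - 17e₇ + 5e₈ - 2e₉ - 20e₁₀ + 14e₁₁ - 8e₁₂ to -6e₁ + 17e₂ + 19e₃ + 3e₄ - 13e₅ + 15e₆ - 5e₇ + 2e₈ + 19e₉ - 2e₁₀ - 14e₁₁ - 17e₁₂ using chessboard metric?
28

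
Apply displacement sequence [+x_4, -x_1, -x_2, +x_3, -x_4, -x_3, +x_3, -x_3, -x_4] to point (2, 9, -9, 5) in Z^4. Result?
(1, 8, -9, 4)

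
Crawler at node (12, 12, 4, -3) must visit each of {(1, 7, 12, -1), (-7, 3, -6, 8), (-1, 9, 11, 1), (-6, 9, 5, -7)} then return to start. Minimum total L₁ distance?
128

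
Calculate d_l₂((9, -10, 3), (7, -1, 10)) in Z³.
11.5758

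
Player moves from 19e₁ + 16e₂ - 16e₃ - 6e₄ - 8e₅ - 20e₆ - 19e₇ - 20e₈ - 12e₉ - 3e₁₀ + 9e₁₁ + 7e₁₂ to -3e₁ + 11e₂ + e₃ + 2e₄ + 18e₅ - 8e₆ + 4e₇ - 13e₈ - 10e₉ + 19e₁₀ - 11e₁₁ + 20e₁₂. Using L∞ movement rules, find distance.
26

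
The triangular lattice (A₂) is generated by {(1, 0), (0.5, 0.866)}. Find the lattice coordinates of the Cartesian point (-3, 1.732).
-4b₁ + 2b₂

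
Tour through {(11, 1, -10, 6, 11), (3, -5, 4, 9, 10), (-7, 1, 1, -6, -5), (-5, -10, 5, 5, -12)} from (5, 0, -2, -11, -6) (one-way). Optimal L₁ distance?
129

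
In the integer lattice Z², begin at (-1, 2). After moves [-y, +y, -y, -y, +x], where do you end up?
(0, 0)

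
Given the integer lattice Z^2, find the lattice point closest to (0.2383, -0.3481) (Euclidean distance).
(0, 0)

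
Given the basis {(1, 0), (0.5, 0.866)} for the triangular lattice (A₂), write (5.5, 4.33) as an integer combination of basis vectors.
3b₁ + 5b₂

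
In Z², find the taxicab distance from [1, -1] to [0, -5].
5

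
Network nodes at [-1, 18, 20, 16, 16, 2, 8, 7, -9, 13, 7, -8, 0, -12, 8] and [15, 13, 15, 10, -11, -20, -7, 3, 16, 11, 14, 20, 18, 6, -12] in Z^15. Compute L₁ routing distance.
218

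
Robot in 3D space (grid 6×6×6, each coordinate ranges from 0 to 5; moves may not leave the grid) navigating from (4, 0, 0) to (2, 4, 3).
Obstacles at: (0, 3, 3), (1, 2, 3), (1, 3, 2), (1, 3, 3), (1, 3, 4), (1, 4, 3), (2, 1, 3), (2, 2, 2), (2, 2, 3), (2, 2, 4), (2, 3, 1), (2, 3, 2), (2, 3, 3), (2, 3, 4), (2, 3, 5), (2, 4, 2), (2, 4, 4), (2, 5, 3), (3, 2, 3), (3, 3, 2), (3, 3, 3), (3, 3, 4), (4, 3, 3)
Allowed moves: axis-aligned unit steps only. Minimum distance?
9
(one shortest path: (4, 0, 0) → (3, 0, 0) → (3, 1, 0) → (3, 2, 0) → (3, 3, 0) → (3, 4, 0) → (3, 4, 1) → (3, 4, 2) → (3, 4, 3) → (2, 4, 3))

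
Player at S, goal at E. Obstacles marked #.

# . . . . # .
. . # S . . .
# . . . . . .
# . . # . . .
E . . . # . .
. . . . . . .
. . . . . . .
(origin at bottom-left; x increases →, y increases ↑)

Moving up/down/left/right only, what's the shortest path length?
6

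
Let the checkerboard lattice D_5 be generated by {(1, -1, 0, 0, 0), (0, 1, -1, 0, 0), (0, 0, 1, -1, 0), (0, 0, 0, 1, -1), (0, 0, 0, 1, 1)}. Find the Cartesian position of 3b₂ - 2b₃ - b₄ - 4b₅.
(0, 3, -5, -3, -3)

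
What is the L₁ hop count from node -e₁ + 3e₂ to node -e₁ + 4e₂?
1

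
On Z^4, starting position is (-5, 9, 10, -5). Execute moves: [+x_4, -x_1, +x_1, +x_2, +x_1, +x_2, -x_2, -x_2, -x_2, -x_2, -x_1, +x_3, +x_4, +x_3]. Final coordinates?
(-5, 7, 12, -3)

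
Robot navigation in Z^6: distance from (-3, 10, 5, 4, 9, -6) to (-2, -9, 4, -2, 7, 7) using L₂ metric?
23.9165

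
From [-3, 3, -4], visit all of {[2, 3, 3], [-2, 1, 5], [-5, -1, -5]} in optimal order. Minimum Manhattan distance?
30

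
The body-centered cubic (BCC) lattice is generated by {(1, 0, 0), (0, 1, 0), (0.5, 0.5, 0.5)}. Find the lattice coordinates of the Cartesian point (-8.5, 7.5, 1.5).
-10b₁ + 6b₂ + 3b₃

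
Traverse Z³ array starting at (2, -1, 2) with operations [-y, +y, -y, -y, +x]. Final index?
(3, -3, 2)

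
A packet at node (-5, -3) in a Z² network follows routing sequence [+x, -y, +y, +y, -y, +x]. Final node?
(-3, -3)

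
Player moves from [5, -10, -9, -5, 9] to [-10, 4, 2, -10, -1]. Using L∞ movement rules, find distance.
15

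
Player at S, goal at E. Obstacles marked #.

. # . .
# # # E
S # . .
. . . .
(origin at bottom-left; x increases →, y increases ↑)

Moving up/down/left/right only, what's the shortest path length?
6
(one shortest path: (0, 1) → (0, 0) → (1, 0) → (2, 0) → (3, 0) → (3, 1) → (3, 2))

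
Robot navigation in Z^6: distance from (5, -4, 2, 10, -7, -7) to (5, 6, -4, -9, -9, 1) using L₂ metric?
23.7697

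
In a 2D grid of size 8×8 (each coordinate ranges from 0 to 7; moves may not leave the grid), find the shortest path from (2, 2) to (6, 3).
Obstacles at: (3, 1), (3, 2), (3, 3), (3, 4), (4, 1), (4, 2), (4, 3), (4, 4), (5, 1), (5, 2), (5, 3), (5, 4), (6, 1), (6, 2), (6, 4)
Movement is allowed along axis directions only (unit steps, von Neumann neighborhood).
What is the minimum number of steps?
11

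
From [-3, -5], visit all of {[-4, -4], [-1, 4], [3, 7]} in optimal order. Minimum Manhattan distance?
20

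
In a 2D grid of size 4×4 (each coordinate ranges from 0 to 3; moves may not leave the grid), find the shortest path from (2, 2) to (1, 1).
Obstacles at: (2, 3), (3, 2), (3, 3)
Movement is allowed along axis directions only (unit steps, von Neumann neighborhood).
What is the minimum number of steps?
2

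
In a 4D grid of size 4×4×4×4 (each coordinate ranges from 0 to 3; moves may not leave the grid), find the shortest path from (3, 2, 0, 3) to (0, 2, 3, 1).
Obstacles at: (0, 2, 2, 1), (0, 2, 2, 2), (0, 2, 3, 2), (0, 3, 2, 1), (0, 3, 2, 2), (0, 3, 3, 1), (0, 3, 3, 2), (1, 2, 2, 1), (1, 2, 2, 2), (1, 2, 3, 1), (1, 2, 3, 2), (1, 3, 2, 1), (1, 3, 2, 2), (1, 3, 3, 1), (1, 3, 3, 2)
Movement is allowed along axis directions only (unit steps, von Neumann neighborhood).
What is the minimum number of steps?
10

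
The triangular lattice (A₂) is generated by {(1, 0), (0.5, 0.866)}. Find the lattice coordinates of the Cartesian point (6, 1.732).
5b₁ + 2b₂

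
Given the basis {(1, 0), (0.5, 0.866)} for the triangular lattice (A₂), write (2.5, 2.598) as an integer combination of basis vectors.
b₁ + 3b₂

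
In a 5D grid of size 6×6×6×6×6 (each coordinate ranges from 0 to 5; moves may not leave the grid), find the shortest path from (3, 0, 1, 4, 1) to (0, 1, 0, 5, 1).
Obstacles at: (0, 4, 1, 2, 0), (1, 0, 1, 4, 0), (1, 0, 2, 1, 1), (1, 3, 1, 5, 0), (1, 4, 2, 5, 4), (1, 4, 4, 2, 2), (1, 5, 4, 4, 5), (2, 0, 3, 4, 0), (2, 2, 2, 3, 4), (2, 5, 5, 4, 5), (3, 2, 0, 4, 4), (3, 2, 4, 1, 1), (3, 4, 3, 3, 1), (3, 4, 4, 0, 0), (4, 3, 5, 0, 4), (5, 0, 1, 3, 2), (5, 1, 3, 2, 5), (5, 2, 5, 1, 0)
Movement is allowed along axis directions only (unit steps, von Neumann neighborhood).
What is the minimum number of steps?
6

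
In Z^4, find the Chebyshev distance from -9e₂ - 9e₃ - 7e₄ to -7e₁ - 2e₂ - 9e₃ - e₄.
7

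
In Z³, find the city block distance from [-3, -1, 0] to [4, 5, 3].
16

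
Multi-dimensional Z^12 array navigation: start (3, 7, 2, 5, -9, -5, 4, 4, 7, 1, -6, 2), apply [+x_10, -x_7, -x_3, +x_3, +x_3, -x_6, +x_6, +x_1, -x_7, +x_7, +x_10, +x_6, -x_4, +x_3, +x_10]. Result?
(4, 7, 4, 4, -9, -4, 3, 4, 7, 4, -6, 2)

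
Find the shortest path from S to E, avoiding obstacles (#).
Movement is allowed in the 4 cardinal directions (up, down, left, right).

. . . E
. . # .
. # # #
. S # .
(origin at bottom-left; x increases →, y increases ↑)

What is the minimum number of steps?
7
(one shortest path: (1, 0) → (0, 0) → (0, 1) → (0, 2) → (1, 2) → (1, 3) → (2, 3) → (3, 3))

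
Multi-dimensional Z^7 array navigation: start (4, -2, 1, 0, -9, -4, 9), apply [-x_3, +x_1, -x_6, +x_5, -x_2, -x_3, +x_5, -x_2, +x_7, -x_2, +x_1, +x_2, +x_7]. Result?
(6, -4, -1, 0, -7, -5, 11)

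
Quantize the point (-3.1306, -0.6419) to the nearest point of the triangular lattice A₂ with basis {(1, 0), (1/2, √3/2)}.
(-3.5, -0.866)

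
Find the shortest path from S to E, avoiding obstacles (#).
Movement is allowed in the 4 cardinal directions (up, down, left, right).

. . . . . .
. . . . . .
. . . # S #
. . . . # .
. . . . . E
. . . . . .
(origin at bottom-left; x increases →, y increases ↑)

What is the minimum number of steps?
9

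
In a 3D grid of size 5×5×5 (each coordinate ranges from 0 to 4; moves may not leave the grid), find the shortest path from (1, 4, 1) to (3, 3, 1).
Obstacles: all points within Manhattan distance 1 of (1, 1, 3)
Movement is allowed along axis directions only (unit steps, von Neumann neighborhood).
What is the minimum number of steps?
3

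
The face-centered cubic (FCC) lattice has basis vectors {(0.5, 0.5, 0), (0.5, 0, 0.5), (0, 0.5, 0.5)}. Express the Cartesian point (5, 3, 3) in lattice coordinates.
5b₁ + 5b₂ + b₃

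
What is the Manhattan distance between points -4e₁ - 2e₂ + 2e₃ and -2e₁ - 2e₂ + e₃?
3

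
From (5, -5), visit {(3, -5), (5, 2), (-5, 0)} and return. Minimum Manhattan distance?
34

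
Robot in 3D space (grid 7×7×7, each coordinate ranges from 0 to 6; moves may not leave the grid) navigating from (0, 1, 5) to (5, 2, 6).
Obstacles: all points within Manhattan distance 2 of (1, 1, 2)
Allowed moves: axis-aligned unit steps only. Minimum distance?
7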